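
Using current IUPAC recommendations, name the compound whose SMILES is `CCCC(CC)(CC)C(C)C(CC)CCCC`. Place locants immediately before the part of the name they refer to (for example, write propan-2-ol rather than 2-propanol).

4,4,6-triethyl-5-methyldecane

The parent chain contains 10 carbons (decane).
The numbering direction is chosen so that the substituent locant set {4,4,5,6} is lower than {5,6,7,7} at the first point of difference.
That gives ethyl groups at C-4 (×2) and C-6; a methyl group at C-5.
Substituent prefixes are cited in alphabetical order (multiplying prefixes like di-/tri- are ignored for ordering).
Putting it together: 4,4,6-triethyl-5-methyldecane.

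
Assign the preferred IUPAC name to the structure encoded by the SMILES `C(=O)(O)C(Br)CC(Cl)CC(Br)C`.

The longest carbon chain that includes the –COOH group has 7 carbons, so the parent hydride is heptane.
The highest-priority functional group is a carboxylic acid (terminal –COOH), so the name ends in -oic acid.
The numbering direction is chosen so that the carboxylic acid carbon is C-1 by definition.
That gives bromo groups at C-2 and C-6; a chloro group at C-4.
Prefixes are listed alphabetically: bromo, chloro.
Putting it together: 2,6-dibromo-4-chloroheptanoic acid.

2,6-dibromo-4-chloroheptanoic acid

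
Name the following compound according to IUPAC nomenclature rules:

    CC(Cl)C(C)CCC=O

5-chloro-4-methylhexanal

The longest carbon chain that includes the –CHO group has 6 carbons, so the parent hydride is hexane.
The principal characteristic group is an aldehyde (terminal –CHO), named with the suffix -al.
Number the chain so that the aldehyde carbon is C-1 by definition.
With this numbering: a chloro group at C-5; a methyl group at C-4.
Prefixes are listed alphabetically: chloro, methyl.
The name is 5-chloro-4-methylhexanal.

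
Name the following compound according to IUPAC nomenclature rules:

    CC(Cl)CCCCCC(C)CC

The longest continuous carbon chain has 10 atoms, so the parent hydride is decane.
Number the chain so that the substituent locant set {2,8} is lower than {3,9} at the first point of difference.
This places a chloro group at C-2; a methyl group at C-8.
Prefixes are listed alphabetically: chloro, methyl.
Assembling the pieces gives 2-chloro-8-methyldecane.

2-chloro-8-methyldecane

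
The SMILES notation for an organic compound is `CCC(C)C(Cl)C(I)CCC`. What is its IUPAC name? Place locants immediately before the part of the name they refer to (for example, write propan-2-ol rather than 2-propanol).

The parent chain contains 8 carbons (octane).
Choose the numbering such that the substituent locant set {3,4,5} is lower than {4,5,6} at the first point of difference.
That gives a chloro group at C-4; an iodo group at C-5; a methyl group at C-3.
The substituents are ordered alphabetically, ignoring any di-/tri- multipliers.
Putting it together: 4-chloro-5-iodo-3-methyloctane.

4-chloro-5-iodo-3-methyloctane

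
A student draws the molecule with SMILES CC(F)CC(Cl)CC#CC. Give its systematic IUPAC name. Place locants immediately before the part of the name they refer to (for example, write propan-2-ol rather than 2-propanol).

The longest chain bearing the multiple bond is 8 carbons long (octane).
The chain contains a C≡C triple bond, so the unsaturation ending is -yne.
Choose the numbering such that numbering from this end puts the triple bond at C-2 rather than C-6.
With this numbering: the triple bond between C-2 and C-3; a chloro group at C-5; a fluoro group at C-7.
Prefixes are listed alphabetically: chloro, fluoro.
Putting it together: 5-chloro-7-fluorooct-2-yne.

5-chloro-7-fluorooct-2-yne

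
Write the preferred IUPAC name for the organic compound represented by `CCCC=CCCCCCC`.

undec-4-ene

The longest carbon chain that includes the multiple bond has 11 carbons, so the parent hydride is undecane.
There is one C=C double bond, indicated by the ending -ene.
Number the chain so that numbering from this end puts the double bond at C-4 rather than C-7.
This places the double bond between C-4 and C-5.
Assembling the pieces gives undec-4-ene.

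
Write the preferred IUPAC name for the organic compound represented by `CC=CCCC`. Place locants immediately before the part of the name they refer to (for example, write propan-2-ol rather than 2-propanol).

The longest chain bearing the multiple bond is 6 carbons long (hexane).
There is one C=C double bond, indicated by the ending -ene.
The numbering direction is chosen so that numbering from this end puts the double bond at C-2 rather than C-4.
This places the double bond between C-2 and C-3.
The name is hex-2-ene.

hex-2-ene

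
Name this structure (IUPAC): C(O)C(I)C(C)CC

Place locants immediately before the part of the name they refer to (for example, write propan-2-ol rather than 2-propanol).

2-iodo-3-methylpentan-1-ol

The longest chain bearing the –OH group is 5 carbons long (pentane).
An alcohol (–OH) is the principal characteristic group, giving the suffix -ol.
Number the chain so that numbering from this end puts the hydroxyl group at C-1 rather than C-5.
This places the hydroxyl at C-1; an iodo group at C-2; a methyl group at C-3.
The substituents are ordered alphabetically, ignoring any di-/tri- multipliers.
Putting it together: 2-iodo-3-methylpentan-1-ol.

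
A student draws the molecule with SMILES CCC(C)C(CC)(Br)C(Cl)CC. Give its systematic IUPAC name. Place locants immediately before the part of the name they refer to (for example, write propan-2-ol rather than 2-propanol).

4-bromo-3-chloro-4-ethyl-5-methylheptane

The longest continuous carbon chain has 7 atoms, so the parent hydride is heptane.
Choose the numbering such that the locant sets are identical either way, so the alphabetically earlier chloro substituent takes the lower locant (3 rather than 5).
With this numbering: a bromo group at C-4; a chloro group at C-3; an ethyl group at C-4; a methyl group at C-5.
The substituents are ordered alphabetically, ignoring any di-/tri- multipliers.
Putting it together: 4-bromo-3-chloro-4-ethyl-5-methylheptane.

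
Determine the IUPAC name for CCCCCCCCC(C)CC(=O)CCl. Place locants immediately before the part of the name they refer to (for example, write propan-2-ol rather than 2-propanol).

The longest chain bearing the carbonyl is 12 carbons long (dodecane).
The principal characteristic group is a ketone (C=O on an internal carbon), named with the suffix -one.
Number the chain so that numbering from this end puts the carbonyl group at C-2 rather than C-11.
With this numbering: the carbonyl at C-2; a chloro group at C-1; a methyl group at C-4.
Substituent prefixes are cited in alphabetical order (multiplying prefixes like di-/tri- are ignored for ordering).
Assembling the pieces gives 1-chloro-4-methyldodecan-2-one.

1-chloro-4-methyldodecan-2-one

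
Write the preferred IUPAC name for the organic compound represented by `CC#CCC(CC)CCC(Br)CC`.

Counting along the main chain through the multiple bond gives 10 carbons: the parent is decane.
A C≡C triple bond in the chain gives the infix -yne-.
Number the chain so that numbering from this end puts the triple bond at C-2 rather than C-8.
With this numbering: the triple bond between C-2 and C-3; a bromo group at C-8; an ethyl group at C-5.
The substituents are ordered alphabetically, ignoring any di-/tri- multipliers.
Assembling the pieces gives 8-bromo-5-ethyldec-2-yne.

8-bromo-5-ethyldec-2-yne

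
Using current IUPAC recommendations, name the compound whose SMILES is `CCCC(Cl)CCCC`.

The parent chain contains 8 carbons (octane).
Choose the numbering such that the substituent locant set {4} is lower than {5} at the first point of difference.
That gives a chloro group at C-4.
Putting it together: 4-chlorooctane.

4-chlorooctane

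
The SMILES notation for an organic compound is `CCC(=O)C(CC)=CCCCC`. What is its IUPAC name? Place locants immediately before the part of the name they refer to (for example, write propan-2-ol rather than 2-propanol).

4-ethylnon-4-en-3-one

The longest carbon chain that includes the carbonyl and the multiple bond has 9 carbons, so the parent hydride is nonane.
The highest-priority functional group is a ketone (C=O on an internal carbon), so the name ends in -one.
The chain contains a C=C double bond, so the unsaturation ending is -ene.
Choose the numbering such that numbering from this end puts the carbonyl group at C-3 rather than C-7.
With this numbering: the carbonyl at C-3; the double bond between C-4 and C-5; an ethyl group at C-4.
The name is 4-ethylnon-4-en-3-one.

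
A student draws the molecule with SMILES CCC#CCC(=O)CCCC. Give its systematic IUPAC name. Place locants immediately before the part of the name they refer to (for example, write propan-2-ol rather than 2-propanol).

The longest carbon chain that includes the carbonyl and the multiple bond has 10 carbons, so the parent hydride is decane.
A ketone (C=O on an internal carbon) is the principal characteristic group, giving the suffix -one.
There is one C≡C triple bond, indicated by the ending -yne.
The numbering direction is chosen so that numbering from this end puts the carbonyl group at C-5 rather than C-6.
This places the carbonyl at C-5; the triple bond between C-7 and C-8.
Assembling the pieces gives dec-7-yn-5-one.

dec-7-yn-5-one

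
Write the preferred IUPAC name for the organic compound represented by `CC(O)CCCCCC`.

The longest chain bearing the –OH group is 8 carbons long (octane).
The highest-priority functional group is an alcohol (–OH), so the name ends in -ol.
The numbering direction is chosen so that numbering from this end puts the hydroxyl group at C-2 rather than C-7.
This places the hydroxyl at C-2.
Putting it together: octan-2-ol.

octan-2-ol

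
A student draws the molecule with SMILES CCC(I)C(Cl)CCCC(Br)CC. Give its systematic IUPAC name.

The longest carbon chain is 10 atoms: the parent is decane.
The numbering direction is chosen so that the substituent locant set {3,4,8} is lower than {3,7,8} at the first point of difference.
With this numbering: a bromo group at C-8; a chloro group at C-4; an iodo group at C-3.
The substituents are ordered alphabetically, ignoring any di-/tri- multipliers.
Assembling the pieces gives 8-bromo-4-chloro-3-iododecane.

8-bromo-4-chloro-3-iododecane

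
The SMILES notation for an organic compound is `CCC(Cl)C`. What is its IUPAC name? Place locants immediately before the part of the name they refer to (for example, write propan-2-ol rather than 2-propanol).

The longest carbon chain is 4 atoms: the parent is butane.
The numbering direction is chosen so that the substituent locant set {2} is lower than {3} at the first point of difference.
This places a chloro group at C-2.
Assembling the pieces gives 2-chlorobutane.

2-chlorobutane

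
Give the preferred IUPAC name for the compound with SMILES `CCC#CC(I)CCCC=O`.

5-iodonon-6-ynal

The longest chain bearing the –CHO group and the multiple bond is 9 carbons long (nonane).
An aldehyde (terminal –CHO) is the principal characteristic group, giving the suffix -al.
There is one C≡C triple bond, indicated by the ending -yne.
The numbering direction is chosen so that the aldehyde carbon is C-1 by definition.
This places the triple bond between C-6 and C-7; an iodo group at C-5.
The name is 5-iodonon-6-ynal.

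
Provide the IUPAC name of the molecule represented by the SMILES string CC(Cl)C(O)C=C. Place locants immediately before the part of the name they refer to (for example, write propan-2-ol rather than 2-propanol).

Counting along the main chain through the –OH group and the multiple bond gives 5 carbons: the parent is pentane.
An alcohol (–OH) is the principal characteristic group, giving the suffix -ol.
A C=C double bond in the chain gives the infix -ene-.
Number the chain so that numbering from this end puts the double bond at C-1 rather than C-4.
This places the hydroxyl at C-3; the double bond between C-1 and C-2; a chloro group at C-4.
Putting it together: 4-chloropent-1-en-3-ol.

4-chloropent-1-en-3-ol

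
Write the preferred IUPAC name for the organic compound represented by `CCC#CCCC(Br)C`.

7-bromooct-3-yne

The longest carbon chain that includes the multiple bond has 8 carbons, so the parent hydride is octane.
There is one C≡C triple bond, indicated by the ending -yne.
The numbering direction is chosen so that numbering from this end puts the triple bond at C-3 rather than C-5.
That gives the triple bond between C-3 and C-4; a bromo group at C-7.
Putting it together: 7-bromooct-3-yne.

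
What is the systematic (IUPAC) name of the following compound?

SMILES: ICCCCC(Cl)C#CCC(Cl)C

The longest chain bearing the multiple bond is 10 carbons long (decane).
The chain contains a C≡C triple bond, so the unsaturation ending is -yne.
The numbering direction is chosen so that numbering from this end puts the triple bond at C-4 rather than C-6.
With this numbering: the triple bond between C-4 and C-5; chloro groups at C-2 and C-6; an iodo group at C-10.
Prefixes are listed alphabetically: chloro, iodo.
Putting it together: 2,6-dichloro-10-iododec-4-yne.

2,6-dichloro-10-iododec-4-yne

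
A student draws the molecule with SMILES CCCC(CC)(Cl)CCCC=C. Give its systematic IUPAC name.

6-chloro-6-ethylnon-1-ene

Counting along the main chain through the multiple bond gives 9 carbons: the parent is nonane.
A C=C double bond in the chain gives the infix -ene-.
Choose the numbering such that numbering from this end puts the double bond at C-1 rather than C-8.
This places the double bond between C-1 and C-2; a chloro group at C-6; an ethyl group at C-6.
The substituents are ordered alphabetically, ignoring any di-/tri- multipliers.
Putting it together: 6-chloro-6-ethylnon-1-ene.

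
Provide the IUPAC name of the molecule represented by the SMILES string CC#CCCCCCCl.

Counting along the main chain through the multiple bond gives 8 carbons: the parent is octane.
The chain contains a C≡C triple bond, so the unsaturation ending is -yne.
The numbering direction is chosen so that numbering from this end puts the triple bond at C-2 rather than C-6.
With this numbering: the triple bond between C-2 and C-3; a chloro group at C-8.
The name is 8-chlorooct-2-yne.

8-chlorooct-2-yne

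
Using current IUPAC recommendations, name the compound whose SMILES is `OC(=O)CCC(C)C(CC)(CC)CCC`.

5,5-diethyl-4-methyloctanoic acid

The longest carbon chain that includes the –COOH group has 8 carbons, so the parent hydride is octane.
A carboxylic acid (terminal –COOH) is the principal characteristic group, giving the suffix -oic acid.
Choose the numbering such that the carboxylic acid carbon is C-1 by definition.
This places two ethyl groups at C-5; a methyl group at C-4.
Substituent prefixes are cited in alphabetical order (multiplying prefixes like di-/tri- are ignored for ordering).
Putting it together: 5,5-diethyl-4-methyloctanoic acid.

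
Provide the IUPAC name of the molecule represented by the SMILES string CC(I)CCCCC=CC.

The longest chain bearing the multiple bond is 9 carbons long (nonane).
A C=C double bond in the chain gives the infix -ene-.
Choose the numbering such that numbering from this end puts the double bond at C-2 rather than C-7.
That gives the double bond between C-2 and C-3; an iodo group at C-8.
The name is 8-iodonon-2-ene.

8-iodonon-2-ene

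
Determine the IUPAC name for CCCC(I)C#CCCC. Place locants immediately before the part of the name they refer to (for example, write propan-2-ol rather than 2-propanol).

Counting along the main chain through the multiple bond gives 9 carbons: the parent is nonane.
There is one C≡C triple bond, indicated by the ending -yne.
The numbering direction is chosen so that numbering from this end puts the triple bond at C-4 rather than C-5.
With this numbering: the triple bond between C-4 and C-5; an iodo group at C-6.
The name is 6-iodonon-4-yne.

6-iodonon-4-yne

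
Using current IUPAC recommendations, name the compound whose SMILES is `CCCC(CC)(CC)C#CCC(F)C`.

6,6-diethyl-2-fluoronon-4-yne

The longest chain bearing the multiple bond is 9 carbons long (nonane).
There is one C≡C triple bond, indicated by the ending -yne.
Number the chain so that numbering from this end puts the triple bond at C-4 rather than C-5.
With this numbering: the triple bond between C-4 and C-5; two ethyl groups at C-6; a fluoro group at C-2.
Substituent prefixes are cited in alphabetical order (multiplying prefixes like di-/tri- are ignored for ordering).
Putting it together: 6,6-diethyl-2-fluoronon-4-yne.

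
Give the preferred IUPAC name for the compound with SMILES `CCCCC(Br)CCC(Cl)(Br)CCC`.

The longest continuous carbon chain has 11 atoms, so the parent hydride is undecane.
Choose the numbering such that the substituent locant set {4,4,7} is lower than {5,8,8} at the first point of difference.
That gives bromo groups at C-4 and C-7; a chloro group at C-4.
Substituent prefixes are cited in alphabetical order (multiplying prefixes like di-/tri- are ignored for ordering).
Putting it together: 4,7-dibromo-4-chloroundecane.

4,7-dibromo-4-chloroundecane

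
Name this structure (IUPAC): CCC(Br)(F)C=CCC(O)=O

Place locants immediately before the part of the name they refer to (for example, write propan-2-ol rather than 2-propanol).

5-bromo-5-fluorohept-3-enoic acid

The longest carbon chain that includes the –COOH group and the multiple bond has 7 carbons, so the parent hydride is heptane.
The highest-priority functional group is a carboxylic acid (terminal –COOH), so the name ends in -oic acid.
A C=C double bond in the chain gives the infix -ene-.
The numbering direction is chosen so that the carboxylic acid carbon is C-1 by definition.
That gives the double bond between C-3 and C-4; a bromo group at C-5; a fluoro group at C-5.
Prefixes are listed alphabetically: bromo, fluoro.
Assembling the pieces gives 5-bromo-5-fluorohept-3-enoic acid.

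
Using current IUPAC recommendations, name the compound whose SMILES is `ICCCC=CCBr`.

1-bromo-6-iodohex-2-ene

The longest carbon chain that includes the multiple bond has 6 carbons, so the parent hydride is hexane.
The chain contains a C=C double bond, so the unsaturation ending is -ene.
Number the chain so that numbering from this end puts the double bond at C-2 rather than C-4.
This places the double bond between C-2 and C-3; a bromo group at C-1; an iodo group at C-6.
Prefixes are listed alphabetically: bromo, iodo.
The name is 1-bromo-6-iodohex-2-ene.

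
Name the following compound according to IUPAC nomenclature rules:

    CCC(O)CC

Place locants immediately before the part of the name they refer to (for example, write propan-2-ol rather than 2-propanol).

pentan-3-ol

Counting along the main chain through the –OH group gives 5 carbons: the parent is pentane.
An alcohol (–OH) is the principal characteristic group, giving the suffix -ol.
The molecule is symmetric, so either numbering direction gives the same locants.
This places the hydroxyl at C-3.
Assembling the pieces gives pentan-3-ol.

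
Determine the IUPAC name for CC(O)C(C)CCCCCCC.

Counting along the main chain through the –OH group gives 10 carbons: the parent is decane.
The principal characteristic group is an alcohol (–OH), named with the suffix -ol.
The numbering direction is chosen so that numbering from this end puts the hydroxyl group at C-2 rather than C-9.
That gives the hydroxyl at C-2; a methyl group at C-3.
The name is 3-methyldecan-2-ol.

3-methyldecan-2-ol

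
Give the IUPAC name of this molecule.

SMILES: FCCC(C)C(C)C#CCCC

9-fluoro-6,7-dimethylnon-4-yne

The longest chain bearing the multiple bond is 9 carbons long (nonane).
The chain contains a C≡C triple bond, so the unsaturation ending is -yne.
Choose the numbering such that numbering from this end puts the triple bond at C-4 rather than C-5.
That gives the triple bond between C-4 and C-5; a fluoro group at C-9; methyl groups at C-6 and C-7.
Prefixes are listed alphabetically: fluoro, methyl.
The name is 9-fluoro-6,7-dimethylnon-4-yne.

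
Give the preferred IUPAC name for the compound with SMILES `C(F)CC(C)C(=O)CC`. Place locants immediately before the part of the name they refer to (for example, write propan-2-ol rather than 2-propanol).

6-fluoro-4-methylhexan-3-one

The longest carbon chain that includes the carbonyl has 6 carbons, so the parent hydride is hexane.
A ketone (C=O on an internal carbon) is the principal characteristic group, giving the suffix -one.
The numbering direction is chosen so that numbering from this end puts the carbonyl group at C-3 rather than C-4.
That gives the carbonyl at C-3; a fluoro group at C-6; a methyl group at C-4.
Substituent prefixes are cited in alphabetical order (multiplying prefixes like di-/tri- are ignored for ordering).
Assembling the pieces gives 6-fluoro-4-methylhexan-3-one.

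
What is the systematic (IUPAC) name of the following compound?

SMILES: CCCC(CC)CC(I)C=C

The longest carbon chain that includes the multiple bond has 8 carbons, so the parent hydride is octane.
A C=C double bond in the chain gives the infix -ene-.
Choose the numbering such that numbering from this end puts the double bond at C-1 rather than C-7.
That gives the double bond between C-1 and C-2; an ethyl group at C-5; an iodo group at C-3.
Prefixes are listed alphabetically: ethyl, iodo.
Assembling the pieces gives 5-ethyl-3-iodooct-1-ene.

5-ethyl-3-iodooct-1-ene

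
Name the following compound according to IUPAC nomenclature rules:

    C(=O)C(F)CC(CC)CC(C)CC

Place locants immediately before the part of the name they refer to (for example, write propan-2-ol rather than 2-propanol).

The longest chain bearing the –CHO group is 8 carbons long (octane).
The principal characteristic group is an aldehyde (terminal –CHO), named with the suffix -al.
Choose the numbering such that the aldehyde carbon is C-1 by definition.
This places an ethyl group at C-4; a fluoro group at C-2; a methyl group at C-6.
Prefixes are listed alphabetically: ethyl, fluoro, methyl.
Assembling the pieces gives 4-ethyl-2-fluoro-6-methyloctanal.

4-ethyl-2-fluoro-6-methyloctanal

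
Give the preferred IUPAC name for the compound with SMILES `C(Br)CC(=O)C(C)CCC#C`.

Counting along the main chain through the carbonyl and the multiple bond gives 8 carbons: the parent is octane.
The highest-priority functional group is a ketone (C=O on an internal carbon), so the name ends in -one.
There is one C≡C triple bond, indicated by the ending -yne.
Number the chain so that numbering from this end puts the carbonyl group at C-3 rather than C-6.
This places the carbonyl at C-3; the triple bond between C-7 and C-8; a bromo group at C-1; a methyl group at C-4.
Prefixes are listed alphabetically: bromo, methyl.
Assembling the pieces gives 1-bromo-4-methyloct-7-yn-3-one.

1-bromo-4-methyloct-7-yn-3-one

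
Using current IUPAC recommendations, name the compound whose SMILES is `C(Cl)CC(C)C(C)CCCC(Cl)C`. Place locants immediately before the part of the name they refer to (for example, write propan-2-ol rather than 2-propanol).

1,8-dichloro-3,4-dimethylnonane

The longest continuous carbon chain has 9 atoms, so the parent hydride is nonane.
Number the chain so that the substituent locant set {1,3,4,8} is lower than {2,6,7,9} at the first point of difference.
That gives chloro groups at C-1 and C-8; methyl groups at C-3 and C-4.
Substituent prefixes are cited in alphabetical order (multiplying prefixes like di-/tri- are ignored for ordering).
The name is 1,8-dichloro-3,4-dimethylnonane.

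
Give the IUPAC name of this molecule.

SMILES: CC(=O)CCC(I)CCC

Counting along the main chain through the carbonyl gives 8 carbons: the parent is octane.
The highest-priority functional group is a ketone (C=O on an internal carbon), so the name ends in -one.
The numbering direction is chosen so that numbering from this end puts the carbonyl group at C-2 rather than C-7.
With this numbering: the carbonyl at C-2; an iodo group at C-5.
The name is 5-iodooctan-2-one.

5-iodooctan-2-one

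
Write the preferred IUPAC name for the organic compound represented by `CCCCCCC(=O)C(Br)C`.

2-bromononan-3-one

Counting along the main chain through the carbonyl gives 9 carbons: the parent is nonane.
A ketone (C=O on an internal carbon) is the principal characteristic group, giving the suffix -one.
The numbering direction is chosen so that numbering from this end puts the carbonyl group at C-3 rather than C-7.
With this numbering: the carbonyl at C-3; a bromo group at C-2.
Putting it together: 2-bromononan-3-one.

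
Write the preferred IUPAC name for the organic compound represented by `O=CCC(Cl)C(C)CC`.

3-chloro-4-methylhexanal

Counting along the main chain through the –CHO group gives 6 carbons: the parent is hexane.
The principal characteristic group is an aldehyde (terminal –CHO), named with the suffix -al.
Number the chain so that the aldehyde carbon is C-1 by definition.
This places a chloro group at C-3; a methyl group at C-4.
Prefixes are listed alphabetically: chloro, methyl.
Assembling the pieces gives 3-chloro-4-methylhexanal.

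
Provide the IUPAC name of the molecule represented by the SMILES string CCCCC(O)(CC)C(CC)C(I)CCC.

5,6-diethyl-7-iododecan-5-ol

Counting along the main chain through the –OH group gives 10 carbons: the parent is decane.
An alcohol (–OH) is the principal characteristic group, giving the suffix -ol.
Choose the numbering such that numbering from this end puts the hydroxyl group at C-5 rather than C-6.
That gives the hydroxyl at C-5; ethyl groups at C-5 and C-6; an iodo group at C-7.
Substituent prefixes are cited in alphabetical order (multiplying prefixes like di-/tri- are ignored for ordering).
Putting it together: 5,6-diethyl-7-iododecan-5-ol.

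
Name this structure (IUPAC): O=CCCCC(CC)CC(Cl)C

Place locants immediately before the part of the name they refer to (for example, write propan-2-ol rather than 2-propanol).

7-chloro-5-ethyloctanal

The longest chain bearing the –CHO group is 8 carbons long (octane).
The highest-priority functional group is an aldehyde (terminal –CHO), so the name ends in -al.
The numbering direction is chosen so that the aldehyde carbon is C-1 by definition.
With this numbering: a chloro group at C-7; an ethyl group at C-5.
The substituents are ordered alphabetically, ignoring any di-/tri- multipliers.
Assembling the pieces gives 7-chloro-5-ethyloctanal.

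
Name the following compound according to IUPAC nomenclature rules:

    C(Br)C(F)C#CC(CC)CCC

1-bromo-5-ethyl-2-fluorooct-3-yne

The longest carbon chain that includes the multiple bond has 8 carbons, so the parent hydride is octane.
The chain contains a C≡C triple bond, so the unsaturation ending is -yne.
Number the chain so that numbering from this end puts the triple bond at C-3 rather than C-5.
That gives the triple bond between C-3 and C-4; a bromo group at C-1; an ethyl group at C-5; a fluoro group at C-2.
The substituents are ordered alphabetically, ignoring any di-/tri- multipliers.
Assembling the pieces gives 1-bromo-5-ethyl-2-fluorooct-3-yne.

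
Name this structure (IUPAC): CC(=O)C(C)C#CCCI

7-iodo-3-methylhept-4-yn-2-one

Counting along the main chain through the carbonyl and the multiple bond gives 7 carbons: the parent is heptane.
The highest-priority functional group is a ketone (C=O on an internal carbon), so the name ends in -one.
A C≡C triple bond in the chain gives the infix -yne-.
Choose the numbering such that numbering from this end puts the carbonyl group at C-2 rather than C-6.
That gives the carbonyl at C-2; the triple bond between C-4 and C-5; an iodo group at C-7; a methyl group at C-3.
The substituents are ordered alphabetically, ignoring any di-/tri- multipliers.
Assembling the pieces gives 7-iodo-3-methylhept-4-yn-2-one.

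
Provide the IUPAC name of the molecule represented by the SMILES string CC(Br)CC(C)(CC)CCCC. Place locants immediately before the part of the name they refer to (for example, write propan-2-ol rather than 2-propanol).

2-bromo-4-ethyl-4-methyloctane

The parent chain contains 8 carbons (octane).
Number the chain so that the substituent locant set {2,4,4} is lower than {5,5,7} at the first point of difference.
With this numbering: a bromo group at C-2; an ethyl group at C-4; a methyl group at C-4.
Prefixes are listed alphabetically: bromo, ethyl, methyl.
The name is 2-bromo-4-ethyl-4-methyloctane.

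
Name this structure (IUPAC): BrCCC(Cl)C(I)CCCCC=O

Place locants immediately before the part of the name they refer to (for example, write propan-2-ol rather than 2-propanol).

The longest chain bearing the –CHO group is 9 carbons long (nonane).
The highest-priority functional group is an aldehyde (terminal –CHO), so the name ends in -al.
The numbering direction is chosen so that the aldehyde carbon is C-1 by definition.
That gives a bromo group at C-9; a chloro group at C-7; an iodo group at C-6.
The substituents are ordered alphabetically, ignoring any di-/tri- multipliers.
Putting it together: 9-bromo-7-chloro-6-iodononanal.

9-bromo-7-chloro-6-iodononanal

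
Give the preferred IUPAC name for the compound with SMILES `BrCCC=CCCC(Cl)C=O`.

8-bromo-2-chlorooct-5-enal

Counting along the main chain through the –CHO group and the multiple bond gives 8 carbons: the parent is octane.
An aldehyde (terminal –CHO) is the principal characteristic group, giving the suffix -al.
A C=C double bond in the chain gives the infix -ene-.
The numbering direction is chosen so that the aldehyde carbon is C-1 by definition.
This places the double bond between C-5 and C-6; a bromo group at C-8; a chloro group at C-2.
The substituents are ordered alphabetically, ignoring any di-/tri- multipliers.
Putting it together: 8-bromo-2-chlorooct-5-enal.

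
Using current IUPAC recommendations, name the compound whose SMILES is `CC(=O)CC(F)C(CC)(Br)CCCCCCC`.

Counting along the main chain through the carbonyl gives 12 carbons: the parent is dodecane.
A ketone (C=O on an internal carbon) is the principal characteristic group, giving the suffix -one.
The numbering direction is chosen so that numbering from this end puts the carbonyl group at C-2 rather than C-11.
That gives the carbonyl at C-2; a bromo group at C-5; an ethyl group at C-5; a fluoro group at C-4.
Prefixes are listed alphabetically: bromo, ethyl, fluoro.
Putting it together: 5-bromo-5-ethyl-4-fluorododecan-2-one.

5-bromo-5-ethyl-4-fluorododecan-2-one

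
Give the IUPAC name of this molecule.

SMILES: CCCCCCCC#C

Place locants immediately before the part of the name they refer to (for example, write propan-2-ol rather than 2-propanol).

The longest carbon chain that includes the multiple bond has 9 carbons, so the parent hydride is nonane.
The chain contains a C≡C triple bond, so the unsaturation ending is -yne.
The numbering direction is chosen so that numbering from this end puts the triple bond at C-1 rather than C-8.
That gives the triple bond between C-1 and C-2.
Putting it together: non-1-yne.

non-1-yne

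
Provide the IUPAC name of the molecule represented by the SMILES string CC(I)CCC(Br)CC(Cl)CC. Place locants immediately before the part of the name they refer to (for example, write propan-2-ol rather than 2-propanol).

5-bromo-7-chloro-2-iodononane

The longest continuous carbon chain has 9 atoms, so the parent hydride is nonane.
Choose the numbering such that the substituent locant set {2,5,7} is lower than {3,5,8} at the first point of difference.
That gives a bromo group at C-5; a chloro group at C-7; an iodo group at C-2.
Substituent prefixes are cited in alphabetical order (multiplying prefixes like di-/tri- are ignored for ordering).
The name is 5-bromo-7-chloro-2-iodononane.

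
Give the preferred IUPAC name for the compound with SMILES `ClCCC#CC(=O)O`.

Counting along the main chain through the –COOH group and the multiple bond gives 5 carbons: the parent is pentane.
A carboxylic acid (terminal –COOH) is the principal characteristic group, giving the suffix -oic acid.
There is one C≡C triple bond, indicated by the ending -yne.
The numbering direction is chosen so that the carboxylic acid carbon is C-1 by definition.
With this numbering: the triple bond between C-2 and C-3; a chloro group at C-5.
Putting it together: 5-chloropent-2-ynoic acid.

5-chloropent-2-ynoic acid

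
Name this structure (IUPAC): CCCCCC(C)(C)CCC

4,4-dimethylnonane

The parent chain contains 9 carbons (nonane).
Number the chain so that the substituent locant set {4,4} is lower than {6,6} at the first point of difference.
With this numbering: two methyl groups at C-4.
Putting it together: 4,4-dimethylnonane.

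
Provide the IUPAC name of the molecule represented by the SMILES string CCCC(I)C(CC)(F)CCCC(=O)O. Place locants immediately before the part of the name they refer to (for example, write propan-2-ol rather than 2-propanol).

5-ethyl-5-fluoro-6-iodononanoic acid

The longest chain bearing the –COOH group is 9 carbons long (nonane).
The highest-priority functional group is a carboxylic acid (terminal –COOH), so the name ends in -oic acid.
The numbering direction is chosen so that the carboxylic acid carbon is C-1 by definition.
With this numbering: an ethyl group at C-5; a fluoro group at C-5; an iodo group at C-6.
Prefixes are listed alphabetically: ethyl, fluoro, iodo.
The name is 5-ethyl-5-fluoro-6-iodononanoic acid.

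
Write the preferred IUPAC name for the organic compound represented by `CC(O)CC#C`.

pent-4-yn-2-ol

Counting along the main chain through the –OH group and the multiple bond gives 5 carbons: the parent is pentane.
The highest-priority functional group is an alcohol (–OH), so the name ends in -ol.
The chain contains a C≡C triple bond, so the unsaturation ending is -yne.
Number the chain so that numbering from this end puts the hydroxyl group at C-2 rather than C-4.
This places the hydroxyl at C-2; the triple bond between C-4 and C-5.
The name is pent-4-yn-2-ol.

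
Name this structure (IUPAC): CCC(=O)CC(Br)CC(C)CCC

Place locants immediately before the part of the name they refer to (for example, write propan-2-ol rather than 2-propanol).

The longest chain bearing the carbonyl is 10 carbons long (decane).
The highest-priority functional group is a ketone (C=O on an internal carbon), so the name ends in -one.
Choose the numbering such that numbering from this end puts the carbonyl group at C-3 rather than C-8.
This places the carbonyl at C-3; a bromo group at C-5; a methyl group at C-7.
The substituents are ordered alphabetically, ignoring any di-/tri- multipliers.
Assembling the pieces gives 5-bromo-7-methyldecan-3-one.

5-bromo-7-methyldecan-3-one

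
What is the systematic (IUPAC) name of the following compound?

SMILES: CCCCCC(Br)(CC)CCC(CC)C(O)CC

7-bromo-4,7-diethyldodecan-3-ol

Counting along the main chain through the –OH group gives 12 carbons: the parent is dodecane.
The highest-priority functional group is an alcohol (–OH), so the name ends in -ol.
Number the chain so that numbering from this end puts the hydroxyl group at C-3 rather than C-10.
This places the hydroxyl at C-3; a bromo group at C-7; ethyl groups at C-4 and C-7.
Prefixes are listed alphabetically: bromo, ethyl.
Assembling the pieces gives 7-bromo-4,7-diethyldodecan-3-ol.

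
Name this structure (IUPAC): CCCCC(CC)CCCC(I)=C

The longest carbon chain that includes the multiple bond has 10 carbons, so the parent hydride is decane.
The chain contains a C=C double bond, so the unsaturation ending is -ene.
Number the chain so that numbering from this end puts the double bond at C-1 rather than C-9.
That gives the double bond between C-1 and C-2; an ethyl group at C-6; an iodo group at C-2.
Substituent prefixes are cited in alphabetical order (multiplying prefixes like di-/tri- are ignored for ordering).
Assembling the pieces gives 6-ethyl-2-iododec-1-ene.

6-ethyl-2-iododec-1-ene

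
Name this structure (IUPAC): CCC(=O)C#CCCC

oct-4-yn-3-one

The longest chain bearing the carbonyl and the multiple bond is 8 carbons long (octane).
The highest-priority functional group is a ketone (C=O on an internal carbon), so the name ends in -one.
A C≡C triple bond in the chain gives the infix -yne-.
Choose the numbering such that numbering from this end puts the carbonyl group at C-3 rather than C-6.
That gives the carbonyl at C-3; the triple bond between C-4 and C-5.
Putting it together: oct-4-yn-3-one.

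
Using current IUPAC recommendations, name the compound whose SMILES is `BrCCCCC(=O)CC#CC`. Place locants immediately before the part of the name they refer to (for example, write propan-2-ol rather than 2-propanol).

9-bromonon-2-yn-5-one

The longest chain bearing the carbonyl and the multiple bond is 9 carbons long (nonane).
The principal characteristic group is a ketone (C=O on an internal carbon), named with the suffix -one.
There is one C≡C triple bond, indicated by the ending -yne.
The numbering direction is chosen so that numbering from this end puts the triple bond at C-2 rather than C-7.
That gives the carbonyl at C-5; the triple bond between C-2 and C-3; a bromo group at C-9.
The name is 9-bromonon-2-yn-5-one.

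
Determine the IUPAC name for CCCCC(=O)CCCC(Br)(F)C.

9-bromo-9-fluorodecan-5-one

Counting along the main chain through the carbonyl gives 10 carbons: the parent is decane.
The principal characteristic group is a ketone (C=O on an internal carbon), named with the suffix -one.
The numbering direction is chosen so that numbering from this end puts the carbonyl group at C-5 rather than C-6.
That gives the carbonyl at C-5; a bromo group at C-9; a fluoro group at C-9.
Substituent prefixes are cited in alphabetical order (multiplying prefixes like di-/tri- are ignored for ordering).
Assembling the pieces gives 9-bromo-9-fluorodecan-5-one.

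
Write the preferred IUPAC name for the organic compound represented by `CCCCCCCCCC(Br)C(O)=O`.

2-bromoundecanoic acid

Counting along the main chain through the –COOH group gives 11 carbons: the parent is undecane.
The principal characteristic group is a carboxylic acid (terminal –COOH), named with the suffix -oic acid.
Number the chain so that the carboxylic acid carbon is C-1 by definition.
This places a bromo group at C-2.
Putting it together: 2-bromoundecanoic acid.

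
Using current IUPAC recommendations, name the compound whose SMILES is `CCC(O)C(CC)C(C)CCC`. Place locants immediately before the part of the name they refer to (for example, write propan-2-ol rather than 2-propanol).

4-ethyl-5-methyloctan-3-ol

Counting along the main chain through the –OH group gives 8 carbons: the parent is octane.
The highest-priority functional group is an alcohol (–OH), so the name ends in -ol.
Choose the numbering such that numbering from this end puts the hydroxyl group at C-3 rather than C-6.
That gives the hydroxyl at C-3; an ethyl group at C-4; a methyl group at C-5.
The substituents are ordered alphabetically, ignoring any di-/tri- multipliers.
The name is 4-ethyl-5-methyloctan-3-ol.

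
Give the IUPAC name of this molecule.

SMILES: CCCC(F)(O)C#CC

4-fluorohept-2-yn-4-ol

The longest carbon chain that includes the –OH group and the multiple bond has 7 carbons, so the parent hydride is heptane.
An alcohol (–OH) is the principal characteristic group, giving the suffix -ol.
The chain contains a C≡C triple bond, so the unsaturation ending is -yne.
The numbering direction is chosen so that numbering from this end puts the triple bond at C-2 rather than C-5.
This places the hydroxyl at C-4; the triple bond between C-2 and C-3; a fluoro group at C-4.
Assembling the pieces gives 4-fluorohept-2-yn-4-ol.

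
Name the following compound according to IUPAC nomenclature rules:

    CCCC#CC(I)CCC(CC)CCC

9-ethyl-6-iodododec-4-yne

The longest chain bearing the multiple bond is 12 carbons long (dodecane).
The chain contains a C≡C triple bond, so the unsaturation ending is -yne.
Choose the numbering such that numbering from this end puts the triple bond at C-4 rather than C-8.
This places the triple bond between C-4 and C-5; an ethyl group at C-9; an iodo group at C-6.
The substituents are ordered alphabetically, ignoring any di-/tri- multipliers.
Assembling the pieces gives 9-ethyl-6-iodododec-4-yne.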